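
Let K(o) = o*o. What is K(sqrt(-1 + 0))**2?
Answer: 1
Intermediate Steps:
K(o) = o**2
K(sqrt(-1 + 0))**2 = ((sqrt(-1 + 0))**2)**2 = ((sqrt(-1))**2)**2 = (I**2)**2 = (-1)**2 = 1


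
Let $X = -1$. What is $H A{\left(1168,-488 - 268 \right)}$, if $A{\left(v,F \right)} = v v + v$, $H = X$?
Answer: $-1365392$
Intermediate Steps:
$H = -1$
$A{\left(v,F \right)} = v + v^{2}$ ($A{\left(v,F \right)} = v^{2} + v = v + v^{2}$)
$H A{\left(1168,-488 - 268 \right)} = - 1168 \left(1 + 1168\right) = - 1168 \cdot 1169 = \left(-1\right) 1365392 = -1365392$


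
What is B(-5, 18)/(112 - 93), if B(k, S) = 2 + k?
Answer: -3/19 ≈ -0.15789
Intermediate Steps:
B(-5, 18)/(112 - 93) = (2 - 5)/(112 - 93) = -3/19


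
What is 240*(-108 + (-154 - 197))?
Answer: -110160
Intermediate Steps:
240*(-108 + (-154 - 197)) = 240*(-108 - 351) = 240*(-459) = -110160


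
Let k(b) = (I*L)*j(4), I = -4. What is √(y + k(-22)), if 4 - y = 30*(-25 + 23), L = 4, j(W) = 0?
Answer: 8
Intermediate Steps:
k(b) = 0 (k(b) = -4*4*0 = -16*0 = 0)
y = 64 (y = 4 - 30*(-25 + 23) = 4 - 30*(-2) = 4 - 1*(-60) = 4 + 60 = 64)
√(y + k(-22)) = √(64 + 0) = √64 = 8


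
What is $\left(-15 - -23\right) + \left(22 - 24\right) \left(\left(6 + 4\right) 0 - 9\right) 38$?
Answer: $692$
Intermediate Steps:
$\left(-15 - -23\right) + \left(22 - 24\right) \left(\left(6 + 4\right) 0 - 9\right) 38 = \left(-15 + 23\right) + - 2 \left(10 \cdot 0 - 9\right) 38 = 8 + - 2 \left(0 - 9\right) 38 = 8 + \left(-2\right) \left(-9\right) 38 = 8 + 18 \cdot 38 = 8 + 684 = 692$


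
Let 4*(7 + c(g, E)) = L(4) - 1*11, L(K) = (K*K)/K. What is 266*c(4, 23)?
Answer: -4655/2 ≈ -2327.5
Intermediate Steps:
L(K) = K (L(K) = K²/K = K)
c(g, E) = -35/4 (c(g, E) = -7 + (4 - 1*11)/4 = -7 + (4 - 11)/4 = -7 + (¼)*(-7) = -7 - 7/4 = -35/4)
266*c(4, 23) = 266*(-35/4) = -4655/2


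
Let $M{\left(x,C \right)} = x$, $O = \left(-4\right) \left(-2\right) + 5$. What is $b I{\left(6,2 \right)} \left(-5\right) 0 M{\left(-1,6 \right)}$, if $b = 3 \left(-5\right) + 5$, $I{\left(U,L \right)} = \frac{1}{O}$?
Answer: $0$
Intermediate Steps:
$O = 13$ ($O = 8 + 5 = 13$)
$I{\left(U,L \right)} = \frac{1}{13}$
$b = -10$ ($b = -15 + 5 = -10$)
$b I{\left(6,2 \right)} \left(-5\right) 0 M{\left(-1,6 \right)} = - 10 \cdot \frac{1}{13} \left(-5\right) 0 \left(-1\right) = - 10 \left(\left(- \frac{5}{13}\right) 0\right) \left(-1\right) = \left(-10\right) 0 \left(-1\right) = 0 \left(-1\right) = 0$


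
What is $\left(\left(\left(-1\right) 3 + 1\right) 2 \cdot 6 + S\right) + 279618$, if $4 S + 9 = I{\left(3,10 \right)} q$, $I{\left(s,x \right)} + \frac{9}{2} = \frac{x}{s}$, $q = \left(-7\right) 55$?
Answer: $\frac{6712897}{24} \approx 2.797 \cdot 10^{5}$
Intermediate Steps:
$q = -385$
$I{\left(s,x \right)} = - \frac{9}{2} + \frac{x}{s}$
$S = \frac{2641}{24}$ ($S = - \frac{9}{4} + \frac{\left(- \frac{9}{2} + \frac{10}{3}\right) \left(-385\right)}{4} = - \frac{9}{4} + \frac{\left(- \frac{7}{6}\right) \left(-385\right)}{4} = - \frac{9}{4} + \frac{1}{4} \cdot \frac{2695}{6} = - \frac{9}{4} + \frac{2695}{24} = \frac{2641}{24} \approx 110.04$)
$\left(\left(\left(-1\right) 3 + 1\right) 2 \cdot 6 + S\right) + 279618 = \left(\left(\left(-1\right) 3 + 1\right) 2 \cdot 6 + \frac{2641}{24}\right) + 279618 = \left(\left(-3 + 1\right) 2 \cdot 6 + \frac{2641}{24}\right) + 279618 = \left(\left(-2\right) 2 \cdot 6 + \frac{2641}{24}\right) + 279618 = \left(\left(-4\right) 6 + \frac{2641}{24}\right) + 279618 = \left(-24 + \frac{2641}{24}\right) + 279618 = \frac{2065}{24} + 279618 = \frac{6712897}{24}$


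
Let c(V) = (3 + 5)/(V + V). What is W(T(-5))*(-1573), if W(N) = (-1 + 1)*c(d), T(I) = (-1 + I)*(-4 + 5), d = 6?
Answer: 0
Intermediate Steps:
T(I) = -1 + I (T(I) = (-1 + I)*1 = -1 + I)
c(V) = 4/V (c(V) = 8/((2*V)) = 8*(1/(2*V)) = 4/V)
W(N) = 0 (W(N) = (-1 + 1)*(4/6) = 0*(4*(1/6)) = 0*(2/3) = 0)
W(T(-5))*(-1573) = 0*(-1573) = 0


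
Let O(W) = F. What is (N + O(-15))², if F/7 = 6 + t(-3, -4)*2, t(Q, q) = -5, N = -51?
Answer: 6241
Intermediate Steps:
F = -28 (F = 7*(6 - 5*2) = 7*(6 - 10) = 7*(-4) = -28)
O(W) = -28
(N + O(-15))² = (-51 - 28)² = (-79)² = 6241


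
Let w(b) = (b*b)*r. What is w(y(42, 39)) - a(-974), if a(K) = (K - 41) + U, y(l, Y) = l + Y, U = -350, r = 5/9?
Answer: 5010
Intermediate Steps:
r = 5/9 (r = 5*(1/9) = 5/9 ≈ 0.55556)
y(l, Y) = Y + l
w(b) = 5*b**2/9 (w(b) = (b*b)*(5/9) = b**2*(5/9) = 5*b**2/9)
a(K) = -391 + K (a(K) = (K - 41) - 350 = (-41 + K) - 350 = -391 + K)
w(y(42, 39)) - a(-974) = 5*(39 + 42)**2/9 - (-391 - 974) = (5/9)*81**2 - 1*(-1365) = (5/9)*6561 + 1365 = 3645 + 1365 = 5010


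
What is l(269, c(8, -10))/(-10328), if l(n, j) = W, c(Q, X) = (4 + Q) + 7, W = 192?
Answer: -24/1291 ≈ -0.018590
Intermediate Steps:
c(Q, X) = 11 + Q
l(n, j) = 192
l(269, c(8, -10))/(-10328) = 192/(-10328) = 192*(-1/10328) = -24/1291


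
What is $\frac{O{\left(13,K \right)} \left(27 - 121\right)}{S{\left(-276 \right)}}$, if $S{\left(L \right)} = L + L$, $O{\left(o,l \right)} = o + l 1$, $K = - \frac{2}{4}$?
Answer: $\frac{1175}{552} \approx 2.1286$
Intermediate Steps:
$K = - \frac{1}{2}$ ($K = \left(-2\right) \frac{1}{4} = - \frac{1}{2} \approx -0.5$)
$O{\left(o,l \right)} = l + o$ ($O{\left(o,l \right)} = o + l = l + o$)
$S{\left(L \right)} = 2 L$
$\frac{O{\left(13,K \right)} \left(27 - 121\right)}{S{\left(-276 \right)}} = \frac{\left(- \frac{1}{2} + 13\right) \left(27 - 121\right)}{2 \left(-276\right)} = \frac{\frac{25}{2} \left(-94\right)}{-552} = \left(-1175\right) \left(- \frac{1}{552}\right) = \frac{1175}{552}$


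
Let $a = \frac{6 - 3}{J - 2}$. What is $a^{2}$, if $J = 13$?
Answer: $\frac{9}{121} \approx 0.07438$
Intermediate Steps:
$a = \frac{3}{11}$ ($a = \frac{6 - 3}{13 - 2} = \frac{3}{11} \approx 0.27273$)
$a^{2} = \left(\frac{3}{11}\right)^{2} = \frac{9}{121}$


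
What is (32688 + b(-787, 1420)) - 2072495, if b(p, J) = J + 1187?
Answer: -2037200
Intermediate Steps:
b(p, J) = 1187 + J
(32688 + b(-787, 1420)) - 2072495 = (32688 + (1187 + 1420)) - 2072495 = (32688 + 2607) - 2072495 = 35295 - 2072495 = -2037200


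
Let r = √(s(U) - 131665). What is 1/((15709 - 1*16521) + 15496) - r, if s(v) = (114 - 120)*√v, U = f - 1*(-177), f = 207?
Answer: 1/14684 - I*√(131665 + 48*√6) ≈ 6.8101e-5 - 363.02*I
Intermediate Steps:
U = 384 (U = 207 - 1*(-177) = 207 + 177 = 384)
s(v) = -6*√v
r = √(-131665 - 48*√6) (r = √(-48*√6 - 131665) = √(-131665 - 48*√6) ≈ 363.02*I)
1/((15709 - 1*16521) + 15496) - r = 1/((15709 - 1*16521) + 15496) - √(-131665 - 48*√6) = 1/((15709 - 16521) + 15496) - √(-131665 - 48*√6) = 1/(-812 + 15496) - √(-131665 - 48*√6) = 1/14684 - √(-131665 - 48*√6)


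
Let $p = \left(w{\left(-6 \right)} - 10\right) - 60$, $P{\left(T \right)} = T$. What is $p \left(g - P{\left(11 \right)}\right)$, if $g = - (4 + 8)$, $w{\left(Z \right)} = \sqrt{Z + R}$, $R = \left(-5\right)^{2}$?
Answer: $1610 - 23 \sqrt{19} \approx 1509.7$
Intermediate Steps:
$R = 25$
$w{\left(Z \right)} = \sqrt{25 + Z}$ ($w{\left(Z \right)} = \sqrt{Z + 25} = \sqrt{25 + Z}$)
$g = -12$ ($g = \left(-1\right) 12 = -12$)
$p = -70 + \sqrt{19}$ ($p = \left(\sqrt{25 - 6} - 10\right) - 60 = \left(\sqrt{19} - 10\right) - 60 = \left(-10 + \sqrt{19}\right) - 60 = -70 + \sqrt{19} \approx -65.641$)
$p \left(g - P{\left(11 \right)}\right) = \left(-70 + \sqrt{19}\right) \left(-12 - 11\right) = \left(-70 + \sqrt{19}\right) \left(-23\right) = 1610 - 23 \sqrt{19}$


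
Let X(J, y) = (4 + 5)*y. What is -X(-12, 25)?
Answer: -225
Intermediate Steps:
X(J, y) = 9*y
-X(-12, 25) = -9*25 = -1*225 = -225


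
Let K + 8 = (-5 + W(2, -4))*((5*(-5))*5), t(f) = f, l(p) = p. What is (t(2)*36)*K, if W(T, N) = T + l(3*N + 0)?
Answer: 134424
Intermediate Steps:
W(T, N) = T + 3*N (W(T, N) = T + (3*N + 0) = T + 3*N)
K = 1867 (K = -8 + (-5 + (2 + 3*(-4)))*((5*(-5))*5) = -8 + (-5 + (2 - 12))*(-25*5) = -8 + (-5 - 10)*(-125) = -8 - 15*(-125) = -8 + 1875 = 1867)
(t(2)*36)*K = (2*36)*1867 = 72*1867 = 134424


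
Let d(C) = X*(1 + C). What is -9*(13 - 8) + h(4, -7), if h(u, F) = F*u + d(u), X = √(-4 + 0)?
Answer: -73 + 10*I ≈ -73.0 + 10.0*I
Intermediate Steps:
X = 2*I (X = √(-4) = 2*I ≈ 2.0*I)
d(C) = 2*I*(1 + C) (d(C) = (2*I)*(1 + C) = 2*I*(1 + C))
h(u, F) = F*u + 2*I*(1 + u)
-9*(13 - 8) + h(4, -7) = -9*(13 - 8) + (-7*4 + 2*I*(1 + 4)) = -9*5 + (-28 + 2*I*5) = -45 + (-28 + 10*I) = -73 + 10*I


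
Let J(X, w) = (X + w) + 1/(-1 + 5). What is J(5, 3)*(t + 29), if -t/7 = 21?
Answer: -1947/2 ≈ -973.50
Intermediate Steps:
J(X, w) = ¼ + X + w (J(X, w) = (X + w) + 1/4 = (X + w) + ¼ = ¼ + X + w)
t = -147 (t = -7*21 = -147)
J(5, 3)*(t + 29) = (¼ + 5 + 3)*(-147 + 29) = (33/4)*(-118) = -1947/2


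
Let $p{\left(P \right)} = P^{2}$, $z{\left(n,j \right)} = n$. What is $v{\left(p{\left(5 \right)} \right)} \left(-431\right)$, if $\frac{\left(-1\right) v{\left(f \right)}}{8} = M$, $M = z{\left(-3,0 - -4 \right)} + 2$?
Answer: $-3448$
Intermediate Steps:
$M = -1$ ($M = -3 + 2 = -1$)
$v{\left(f \right)} = 8$ ($v{\left(f \right)} = \left(-8\right) \left(-1\right) = 8$)
$v{\left(p{\left(5 \right)} \right)} \left(-431\right) = 8 \left(-431\right) = -3448$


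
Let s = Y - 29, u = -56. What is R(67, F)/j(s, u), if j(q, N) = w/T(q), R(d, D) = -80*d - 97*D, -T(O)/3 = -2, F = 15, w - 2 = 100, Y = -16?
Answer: -6815/17 ≈ -400.88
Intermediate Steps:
w = 102 (w = 2 + 100 = 102)
T(O) = 6 (T(O) = -3*(-2) = 6)
R(d, D) = -97*D - 80*d
s = -45 (s = -16 - 29 = -45)
j(q, N) = 17 (j(q, N) = 102/6 = 102*(1/6) = 17)
R(67, F)/j(s, u) = (-97*15 - 80*67)/17 = (-1455 - 5360)*(1/17) = -6815*1/17 = -6815/17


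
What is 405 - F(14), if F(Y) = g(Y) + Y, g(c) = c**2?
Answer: 195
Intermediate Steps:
F(Y) = Y + Y**2 (F(Y) = Y**2 + Y = Y + Y**2)
405 - F(14) = 405 - 14*(1 + 14) = 405 - 14*15 = 405 - 1*210 = 405 - 210 = 195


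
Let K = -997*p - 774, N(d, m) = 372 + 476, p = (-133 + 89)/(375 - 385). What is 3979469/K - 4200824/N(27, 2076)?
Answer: -7829438191/1367612 ≈ -5724.9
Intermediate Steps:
p = 22/5 (p = -44/(-10) = -44*(-⅒) = 22/5 ≈ 4.4000)
N(d, m) = 848
K = -25804/5 (K = -997*22/5 - 774 = -21934/5 - 774 = -25804/5 ≈ -5160.8)
3979469/K - 4200824/N(27, 2076) = 3979469/(-25804/5) - 4200824/848 = 3979469*(-5/25804) - 4200824*1/848 = -19897345/25804 - 525103/106 = -7829438191/1367612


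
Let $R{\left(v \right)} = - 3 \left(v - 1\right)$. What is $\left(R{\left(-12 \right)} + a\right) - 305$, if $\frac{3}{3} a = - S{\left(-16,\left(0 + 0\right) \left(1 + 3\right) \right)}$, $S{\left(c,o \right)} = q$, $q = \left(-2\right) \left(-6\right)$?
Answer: $-278$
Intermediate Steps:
$q = 12$
$S{\left(c,o \right)} = 12$
$a = -12$ ($a = \left(-1\right) 12 = -12$)
$R{\left(v \right)} = 3 - 3 v$ ($R{\left(v \right)} = - 3 \left(v - 1\right) = - 3 \left(-1 + v\right) = 3 - 3 v$)
$\left(R{\left(-12 \right)} + a\right) - 305 = \left(\left(3 - -36\right) - 12\right) - 305 = \left(\left(3 + 36\right) - 12\right) - 305 = \left(39 - 12\right) - 305 = 27 - 305 = -278$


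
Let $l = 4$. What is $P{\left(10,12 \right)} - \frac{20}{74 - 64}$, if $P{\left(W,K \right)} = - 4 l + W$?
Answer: $-8$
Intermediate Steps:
$P{\left(W,K \right)} = -16 + W$ ($P{\left(W,K \right)} = \left(-4\right) 4 + W = -16 + W$)
$P{\left(10,12 \right)} - \frac{20}{74 - 64} = \left(-16 + 10\right) - \frac{20}{74 - 64} = -6 - \frac{20}{10} = -6 - 2 = -8$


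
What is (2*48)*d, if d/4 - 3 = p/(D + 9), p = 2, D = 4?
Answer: 15744/13 ≈ 1211.1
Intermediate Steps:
d = 164/13 (d = 12 + 4*(2/(4 + 9)) = 12 + 4*(2/13) = 12 + 8/13 = 164/13 ≈ 12.615)
(2*48)*d = (2*48)*(164/13) = 96*(164/13) = 15744/13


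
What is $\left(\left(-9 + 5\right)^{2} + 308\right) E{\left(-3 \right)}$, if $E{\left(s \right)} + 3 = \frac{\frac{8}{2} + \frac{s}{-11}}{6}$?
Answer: $- \frac{8154}{11} \approx -741.27$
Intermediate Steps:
$E{\left(s \right)} = - \frac{7}{3} - \frac{s}{66}$ ($E{\left(s \right)} = -3 + \frac{\frac{8}{2} + \frac{s}{-11}}{6} = -3 + \left(8 \cdot \frac{1}{2} + s \left(- \frac{1}{11}\right)\right) \frac{1}{6} = -3 + \left(4 - \frac{s}{11}\right) \frac{1}{6} = -3 - \left(- \frac{2}{3} + \frac{s}{66}\right) = - \frac{7}{3} - \frac{s}{66}$)
$\left(\left(-9 + 5\right)^{2} + 308\right) E{\left(-3 \right)} = \left(\left(-9 + 5\right)^{2} + 308\right) \left(- \frac{7}{3} - - \frac{1}{22}\right) = \left(\left(-4\right)^{2} + 308\right) \left(- \frac{7}{3} + \frac{1}{22}\right) = \left(16 + 308\right) \left(- \frac{151}{66}\right) = 324 \left(- \frac{151}{66}\right) = - \frac{8154}{11}$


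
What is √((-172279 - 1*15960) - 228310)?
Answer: 7*I*√8501 ≈ 645.41*I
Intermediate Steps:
√((-172279 - 1*15960) - 228310) = √((-172279 - 15960) - 228310) = √(-188239 - 228310) = √(-416549) = 7*I*√8501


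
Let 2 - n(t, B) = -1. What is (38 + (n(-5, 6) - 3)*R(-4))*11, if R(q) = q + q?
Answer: 418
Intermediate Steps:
n(t, B) = 3 (n(t, B) = 2 - 1*(-1) = 2 + 1 = 3)
R(q) = 2*q
(38 + (n(-5, 6) - 3)*R(-4))*11 = (38 + (3 - 3)*(2*(-4)))*11 = (38 + 0*(-8))*11 = (38 + 0)*11 = 38*11 = 418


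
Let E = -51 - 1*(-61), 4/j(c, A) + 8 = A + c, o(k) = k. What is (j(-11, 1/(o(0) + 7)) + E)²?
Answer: 104329/1089 ≈ 95.803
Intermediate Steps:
j(c, A) = 4/(-8 + A + c) (j(c, A) = 4/(-8 + (A + c)) = 4/(-8 + A + c))
E = 10 (E = -51 + 61 = 10)
(j(-11, 1/(o(0) + 7)) + E)² = (4/(-8 + 1/(0 + 7) - 11) + 10)² = (4/(-8 + 1/7 - 11) + 10)² = (4/(-8 + ⅐ - 11) + 10)² = (4/(-132/7) + 10)² = (4*(-7/132) + 10)² = (-7/33 + 10)² = (323/33)² = 104329/1089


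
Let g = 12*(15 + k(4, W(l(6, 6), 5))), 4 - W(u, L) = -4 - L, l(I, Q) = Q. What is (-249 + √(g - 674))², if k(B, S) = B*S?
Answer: (249 - √130)² ≈ 56453.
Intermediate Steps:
W(u, L) = 8 + L (W(u, L) = 4 - (-4 - L) = 4 + (4 + L) = 8 + L)
g = 804 (g = 12*(15 + 4*(8 + 5)) = 12*(15 + 4*13) = 12*(15 + 52) = 12*67 = 804)
(-249 + √(g - 674))² = (-249 + √(804 - 674))² = (-249 + √130)²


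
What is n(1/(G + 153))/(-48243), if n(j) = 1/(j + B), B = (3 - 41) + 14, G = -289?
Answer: 136/157513395 ≈ 8.6342e-7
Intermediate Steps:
B = -24 (B = -38 + 14 = -24)
n(j) = 1/(-24 + j) (n(j) = 1/(j - 24) = 1/(-24 + j))
n(1/(G + 153))/(-48243) = 1/(-24 + 1/(-289 + 153)*(-48243)) = -1/48243/(-24 + 1/(-136)) = -1/48243/(-24 - 1/136) = -1/48243/(-3265/136) = -136/3265*(-1/48243) = 136/157513395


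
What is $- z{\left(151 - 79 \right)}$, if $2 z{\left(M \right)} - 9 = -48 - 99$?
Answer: $69$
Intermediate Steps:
$z{\left(M \right)} = -69$ ($z{\left(M \right)} = \frac{9}{2} + \frac{-48 - 99}{2} = \frac{9}{2} + \frac{1}{2} \left(-147\right) = \frac{9}{2} - \frac{147}{2} = -69$)
$- z{\left(151 - 79 \right)} = \left(-1\right) \left(-69\right) = 69$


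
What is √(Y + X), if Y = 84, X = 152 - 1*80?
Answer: 2*√39 ≈ 12.490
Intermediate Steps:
X = 72 (X = 152 - 80 = 72)
√(Y + X) = √(84 + 72) = √156 = 2*√39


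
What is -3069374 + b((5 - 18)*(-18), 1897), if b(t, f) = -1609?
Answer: -3070983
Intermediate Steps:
-3069374 + b((5 - 18)*(-18), 1897) = -3069374 - 1609 = -3070983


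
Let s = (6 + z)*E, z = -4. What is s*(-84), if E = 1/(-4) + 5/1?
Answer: -798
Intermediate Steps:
E = 19/4 (E = 1*(-1/4) + 5*1 = -1/4 + 5 = 19/4 ≈ 4.7500)
s = 19/2 (s = (6 - 4)*(19/4) = 2*(19/4) = 19/2 ≈ 9.5000)
s*(-84) = (19/2)*(-84) = -798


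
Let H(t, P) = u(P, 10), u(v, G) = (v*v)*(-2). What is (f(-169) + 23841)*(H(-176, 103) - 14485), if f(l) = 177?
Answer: -857514654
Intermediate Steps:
u(v, G) = -2*v**2 (u(v, G) = v**2*(-2) = -2*v**2)
H(t, P) = -2*P**2
(f(-169) + 23841)*(H(-176, 103) - 14485) = (177 + 23841)*(-2*103**2 - 14485) = 24018*(-2*10609 - 14485) = 24018*(-21218 - 14485) = 24018*(-35703) = -857514654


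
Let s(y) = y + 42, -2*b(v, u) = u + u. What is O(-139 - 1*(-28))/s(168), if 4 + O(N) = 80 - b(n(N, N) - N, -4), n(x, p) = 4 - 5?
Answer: 12/35 ≈ 0.34286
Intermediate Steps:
n(x, p) = -1
b(v, u) = -u (b(v, u) = -(u + u)/2 = -u)
s(y) = 42 + y
O(N) = 72 (O(N) = -4 + (80 - (-1)*(-4)) = -4 + (80 - 1*4) = -4 + (80 - 4) = -4 + 76 = 72)
O(-139 - 1*(-28))/s(168) = 72/(42 + 168) = 72/210 = 72*(1/210) = 12/35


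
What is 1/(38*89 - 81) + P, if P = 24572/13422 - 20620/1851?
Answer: -42412594397/4556135929 ≈ -9.3089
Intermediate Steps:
P = -12848826/1380229 (P = 24572*(1/13422) - 20620*1/1851 = 12286/6711 - 20620/1851 = -12848826/1380229 ≈ -9.3092)
1/(38*89 - 81) + P = 1/(38*89 - 81) - 12848826/1380229 = 1/(3382 - 81) - 12848826/1380229 = 1/3301 - 12848826/1380229 = -42412594397/4556135929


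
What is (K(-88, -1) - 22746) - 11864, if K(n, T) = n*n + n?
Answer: -26954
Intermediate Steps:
K(n, T) = n + n**2 (K(n, T) = n**2 + n = n + n**2)
(K(-88, -1) - 22746) - 11864 = (-88*(1 - 88) - 22746) - 11864 = (-88*(-87) - 22746) - 11864 = (7656 - 22746) - 11864 = -15090 - 11864 = -26954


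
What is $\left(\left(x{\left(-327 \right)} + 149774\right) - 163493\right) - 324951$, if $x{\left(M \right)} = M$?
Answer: $-338997$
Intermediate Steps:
$\left(\left(x{\left(-327 \right)} + 149774\right) - 163493\right) - 324951 = \left(\left(-327 + 149774\right) - 163493\right) - 324951 = \left(149447 - 163493\right) - 324951 = -14046 - 324951 = -338997$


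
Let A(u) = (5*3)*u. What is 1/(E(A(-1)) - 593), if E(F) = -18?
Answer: -1/611 ≈ -0.0016367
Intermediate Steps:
A(u) = 15*u
1/(E(A(-1)) - 593) = 1/(-18 - 593) = 1/(-611) = -1/611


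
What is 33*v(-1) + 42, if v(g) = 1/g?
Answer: 9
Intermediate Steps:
33*v(-1) + 42 = 33/(-1) + 42 = 33*(-1) + 42 = -33 + 42 = 9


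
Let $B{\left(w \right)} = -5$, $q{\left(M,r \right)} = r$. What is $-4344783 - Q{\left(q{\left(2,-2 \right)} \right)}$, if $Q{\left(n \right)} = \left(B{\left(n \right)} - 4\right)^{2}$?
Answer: $-4344864$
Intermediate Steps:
$Q{\left(n \right)} = 81$ ($Q{\left(n \right)} = \left(-5 - 4\right)^{2} = \left(-9\right)^{2} = 81$)
$-4344783 - Q{\left(q{\left(2,-2 \right)} \right)} = -4344783 - 81 = -4344864$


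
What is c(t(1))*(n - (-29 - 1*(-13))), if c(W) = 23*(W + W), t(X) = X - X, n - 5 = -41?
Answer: 0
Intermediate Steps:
n = -36 (n = 5 - 41 = -36)
t(X) = 0
c(W) = 46*W (c(W) = 23*(2*W) = 46*W)
c(t(1))*(n - (-29 - 1*(-13))) = (46*0)*(-36 - (-29 - 1*(-13))) = 0*(-36 - (-29 + 13)) = 0*(-36 - 1*(-16)) = 0*(-36 + 16) = 0*(-20) = 0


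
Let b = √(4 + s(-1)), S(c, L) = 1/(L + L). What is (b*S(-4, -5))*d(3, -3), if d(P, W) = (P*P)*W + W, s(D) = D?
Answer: 3*√3 ≈ 5.1962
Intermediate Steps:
S(c, L) = 1/(2*L)
d(P, W) = W + W*P² (d(P, W) = P²*W + W = W*P² + W = W + W*P²)
b = √3 (b = √(4 - 1) = √3 ≈ 1.7320)
(b*S(-4, -5))*d(3, -3) = (√3*((½)/(-5)))*(-3*(1 + 3²)) = (√3*((½)*(-⅕)))*(-3*(1 + 9)) = (√3*(-⅒))*(-3*10) = -√3/10*(-30) = 3*√3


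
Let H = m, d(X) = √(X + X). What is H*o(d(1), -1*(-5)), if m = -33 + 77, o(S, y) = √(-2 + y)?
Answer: 44*√3 ≈ 76.210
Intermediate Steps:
d(X) = √2*√X (d(X) = √(2*X) = √2*√X)
m = 44
H = 44
H*o(d(1), -1*(-5)) = 44*√(-2 - 1*(-5)) = 44*√(-2 + 5) = 44*√3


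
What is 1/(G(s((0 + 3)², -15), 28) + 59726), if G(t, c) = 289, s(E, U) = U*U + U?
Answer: 1/60015 ≈ 1.6662e-5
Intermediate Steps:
s(E, U) = U + U² (s(E, U) = U² + U = U + U²)
1/(G(s((0 + 3)², -15), 28) + 59726) = 1/(289 + 59726) = 1/60015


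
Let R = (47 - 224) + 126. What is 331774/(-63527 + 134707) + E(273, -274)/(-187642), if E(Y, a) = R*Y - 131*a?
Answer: 7586355141/1669544695 ≈ 4.5440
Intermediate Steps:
R = -51 (R = -177 + 126 = -51)
E(Y, a) = -131*a - 51*Y (E(Y, a) = -51*Y - 131*a = -131*a - 51*Y)
331774/(-63527 + 134707) + E(273, -274)/(-187642) = 331774/(-63527 + 134707) + (-131*(-274) - 51*273)/(-187642) = 331774/71180 + (35894 - 13923)*(-1/187642) = 331774*(1/71180) + 21971*(-1/187642) = 165887/35590 - 21971/187642 = 7586355141/1669544695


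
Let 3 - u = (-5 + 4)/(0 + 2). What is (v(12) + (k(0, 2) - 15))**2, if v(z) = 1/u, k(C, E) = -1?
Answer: 12100/49 ≈ 246.94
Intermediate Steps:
u = 7/2 (u = 3 - (-5 + 4)/(0 + 2) = 3 - (-1)/2 = 3 - 1*(-1/2) = 3 + 1/2 = 7/2 ≈ 3.5000)
v(z) = 2/7 (v(z) = 1/(7/2) = 2/7)
(v(12) + (k(0, 2) - 15))**2 = (2/7 + (-1 - 15))**2 = (2/7 - 16)**2 = (-110/7)**2 = 12100/49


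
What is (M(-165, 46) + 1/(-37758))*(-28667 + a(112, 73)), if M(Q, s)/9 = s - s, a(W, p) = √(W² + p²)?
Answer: 28667/37758 - √17873/37758 ≈ 0.75569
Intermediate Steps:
M(Q, s) = 0 (M(Q, s) = 9*(s - s) = 9*0 = 0)
(M(-165, 46) + 1/(-37758))*(-28667 + a(112, 73)) = (0 + 1/(-37758))*(-28667 + √(112² + 73²)) = (0 - 1/37758)*(-28667 + √(12544 + 5329)) = -(-28667 + √17873)/37758 = 28667/37758 - √17873/37758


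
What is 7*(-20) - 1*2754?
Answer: -2894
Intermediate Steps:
7*(-20) - 1*2754 = -140 - 2754 = -2894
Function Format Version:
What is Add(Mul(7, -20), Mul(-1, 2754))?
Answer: -2894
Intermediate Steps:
Add(Mul(7, -20), Mul(-1, 2754)) = Add(-140, -2754) = -2894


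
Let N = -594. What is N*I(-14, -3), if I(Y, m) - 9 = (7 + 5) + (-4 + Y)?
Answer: -1782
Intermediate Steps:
I(Y, m) = 17 + Y (I(Y, m) = 9 + ((7 + 5) + (-4 + Y)) = 9 + (12 + (-4 + Y)) = 9 + (8 + Y) = 17 + Y)
N*I(-14, -3) = -594*(17 - 14) = -594*3 = -1782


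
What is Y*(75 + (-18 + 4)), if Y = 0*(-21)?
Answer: 0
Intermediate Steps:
Y = 0
Y*(75 + (-18 + 4)) = 0*(75 + (-18 + 4)) = 0*(75 - 14) = 0*61 = 0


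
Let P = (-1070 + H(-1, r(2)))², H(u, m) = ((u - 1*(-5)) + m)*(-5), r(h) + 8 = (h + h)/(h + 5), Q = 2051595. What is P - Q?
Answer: -46211255/49 ≈ -9.4309e+5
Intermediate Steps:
r(h) = -8 + 2*h/(5 + h) (r(h) = -8 + (h + h)/(h + 5) = -8 + (2*h)/(5 + h) = -8 + 2*h/(5 + h))
H(u, m) = -25 - 5*m - 5*u (H(u, m) = ((u + 5) + m)*(-5) = ((5 + u) + m)*(-5) = (5 + m + u)*(-5) = -25 - 5*m - 5*u)
P = 54316900/49 (P = (-1070 + (-25 - 10*(-20 - 3*2)/(5 + 2) - 5*(-1)))² = (-1070 + (-25 - 10*(-20 - 6)/7 + 5))² = (-1070 + (-25 - 10*(-26)/7 + 5))² = (-1070 + (-25 - 5*(-52/7) + 5))² = (-1070 + (-25 + 260/7 + 5))² = (-1070 + 120/7)² = (-7370/7)² = 54316900/49 ≈ 1.1085e+6)
P - Q = 54316900/49 - 1*2051595 = 54316900/49 - 2051595 = -46211255/49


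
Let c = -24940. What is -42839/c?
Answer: 42839/24940 ≈ 1.7177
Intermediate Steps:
-42839/c = -42839/(-24940) = -42839*(-1/24940) = 42839/24940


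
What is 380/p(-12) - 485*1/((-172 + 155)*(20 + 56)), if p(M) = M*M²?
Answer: 21695/139536 ≈ 0.15548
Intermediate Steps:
p(M) = M³
380/p(-12) - 485*1/((-172 + 155)*(20 + 56)) = 380/((-12)³) - 485*1/((-172 + 155)*(20 + 56)) = 380/(-1728) - 485/((-17*76)) = 380*(-1/1728) - 485/(-1292) = -95/432 - 485*(-1/1292) = -95/432 + 485/1292 = 21695/139536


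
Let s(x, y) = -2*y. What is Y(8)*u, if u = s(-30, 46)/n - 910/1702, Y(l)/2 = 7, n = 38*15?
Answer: -2363494/242535 ≈ -9.7450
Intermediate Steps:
n = 570
Y(l) = 14 (Y(l) = 2*7 = 14)
u = -168821/242535 (u = -2*46/570 - 910/1702 = -92*1/570 - 910*1/1702 = -46/285 - 455/851 = -168821/242535 ≈ -0.69607)
Y(8)*u = 14*(-168821/242535) = -2363494/242535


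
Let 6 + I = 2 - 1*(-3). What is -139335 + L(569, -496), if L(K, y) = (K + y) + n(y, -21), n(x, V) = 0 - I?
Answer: -139261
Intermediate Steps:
I = -1 (I = -6 + (2 - 1*(-3)) = -6 + (2 + 3) = -6 + 5 = -1)
n(x, V) = 1 (n(x, V) = 0 - 1*(-1) = 0 + 1 = 1)
L(K, y) = 1 + K + y (L(K, y) = (K + y) + 1 = 1 + K + y)
-139335 + L(569, -496) = -139335 + (1 + 569 - 496) = -139335 + 74 = -139261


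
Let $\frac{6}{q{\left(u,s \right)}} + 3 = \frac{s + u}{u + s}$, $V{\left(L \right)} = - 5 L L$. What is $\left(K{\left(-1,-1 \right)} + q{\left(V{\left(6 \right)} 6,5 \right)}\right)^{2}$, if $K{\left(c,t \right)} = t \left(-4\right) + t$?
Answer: $0$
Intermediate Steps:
$V{\left(L \right)} = - 5 L^{2}$
$K{\left(c,t \right)} = - 3 t$ ($K{\left(c,t \right)} = - 4 t + t = - 3 t$)
$q{\left(u,s \right)} = -3$ ($q{\left(u,s \right)} = \frac{6}{-3 + \frac{s + u}{u + s}} = \frac{6}{-3 + \frac{s + u}{s + u}} = \frac{6}{-3 + 1} = \frac{6}{-2} = 6 \left(- \frac{1}{2}\right) = -3$)
$\left(K{\left(-1,-1 \right)} + q{\left(V{\left(6 \right)} 6,5 \right)}\right)^{2} = \left(\left(-3\right) \left(-1\right) - 3\right)^{2} = \left(3 - 3\right)^{2} = 0^{2} = 0$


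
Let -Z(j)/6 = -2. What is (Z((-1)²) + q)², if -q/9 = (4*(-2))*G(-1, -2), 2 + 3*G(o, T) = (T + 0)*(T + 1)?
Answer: 144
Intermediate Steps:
Z(j) = 12 (Z(j) = -6*(-2) = 12)
G(o, T) = -⅔ + T*(1 + T)/3 (G(o, T) = -⅔ + ((T + 0)*(T + 1))/3 = -⅔ + (T*(1 + T))/3 = -⅔ + T*(1 + T)/3)
q = 0 (q = -9*4*(-2)*(-⅔ + (⅓)*(-2) + (⅓)*(-2)²) = -(-72)*(-⅔ - ⅔ + (⅓)*4) = -(-72)*(-⅔ - ⅔ + 4/3) = -(-72)*0 = -9*0 = 0)
(Z((-1)²) + q)² = (12 + 0)² = 12² = 144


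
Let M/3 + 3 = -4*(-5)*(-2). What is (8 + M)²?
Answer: 14641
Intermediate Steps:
M = -129 (M = -9 + 3*(-4*(-5)*(-2)) = -9 + 3*(20*(-2)) = -9 + 3*(-40) = -9 - 120 = -129)
(8 + M)² = (8 - 129)² = (-121)² = 14641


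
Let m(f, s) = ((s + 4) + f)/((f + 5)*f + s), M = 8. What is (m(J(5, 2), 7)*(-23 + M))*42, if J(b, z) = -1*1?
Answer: -2100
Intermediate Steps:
J(b, z) = -1
m(f, s) = (4 + f + s)/(s + f*(5 + f)) (m(f, s) = ((4 + s) + f)/((5 + f)*f + s) = (4 + f + s)/(f*(5 + f) + s) = (4 + f + s)/(s + f*(5 + f)))
(m(J(5, 2), 7)*(-23 + M))*42 = (((4 - 1 + 7)/(7 + (-1)² + 5*(-1)))*(-23 + 8))*42 = ((10/(7 + 1 - 5))*(-15))*42 = ((10/3)*(-15))*42 = -50*42 = -2100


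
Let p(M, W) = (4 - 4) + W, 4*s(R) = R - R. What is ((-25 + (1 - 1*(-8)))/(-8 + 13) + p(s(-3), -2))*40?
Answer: -208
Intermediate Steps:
s(R) = 0 (s(R) = (R - R)/4 = (1/4)*0 = 0)
p(M, W) = W (p(M, W) = 0 + W = W)
((-25 + (1 - 1*(-8)))/(-8 + 13) + p(s(-3), -2))*40 = ((-25 + (1 - 1*(-8)))/(-8 + 13) - 2)*40 = ((-25 + (1 + 8))/5 - 2)*40 = ((-25 + 9)*(1/5) - 2)*40 = (-16*1/5 - 2)*40 = (-16/5 - 2)*40 = -26/5*40 = -208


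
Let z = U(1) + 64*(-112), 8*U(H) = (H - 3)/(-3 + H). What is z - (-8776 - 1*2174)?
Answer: 30257/8 ≈ 3782.1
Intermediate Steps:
U(H) = 1/8 (U(H) = ((H - 3)/(-3 + H))/8 = ((-3 + H)/(-3 + H))/8 = (1/8)*1 = 1/8)
z = -57343/8 (z = 1/8 + 64*(-112) = 1/8 - 7168 = -57343/8 ≈ -7167.9)
z - (-8776 - 1*2174) = -57343/8 - (-8776 - 1*2174) = -57343/8 - (-8776 - 2174) = -57343/8 - 1*(-10950) = -57343/8 + 10950 = 30257/8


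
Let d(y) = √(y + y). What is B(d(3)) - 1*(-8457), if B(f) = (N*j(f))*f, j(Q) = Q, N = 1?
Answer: 8463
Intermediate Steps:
d(y) = √2*√y (d(y) = √(2*y) = √2*√y)
B(f) = f² (B(f) = (1*f)*f = f*f = f²)
B(d(3)) - 1*(-8457) = (√2*√3)² - 1*(-8457) = (√6)² + 8457 = 6 + 8457 = 8463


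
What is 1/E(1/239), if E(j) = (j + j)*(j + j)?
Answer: 57121/4 ≈ 14280.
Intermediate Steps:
E(j) = 4*j**2 (E(j) = (2*j)*(2*j) = 4*j**2)
1/E(1/239) = 1/(4*(1/239)**2) = 1/(4*(1/57121)) = 1/(4/57121) = 57121/4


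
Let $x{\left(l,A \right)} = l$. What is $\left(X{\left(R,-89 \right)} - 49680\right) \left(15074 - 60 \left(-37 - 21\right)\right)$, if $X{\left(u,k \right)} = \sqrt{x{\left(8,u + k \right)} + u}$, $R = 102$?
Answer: $-921762720 + 18554 \sqrt{110} \approx -9.2157 \cdot 10^{8}$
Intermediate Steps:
$X{\left(u,k \right)} = \sqrt{8 + u}$
$\left(X{\left(R,-89 \right)} - 49680\right) \left(15074 - 60 \left(-37 - 21\right)\right) = \left(\sqrt{8 + 102} - 49680\right) \left(15074 - 60 \left(-37 - 21\right)\right) = \left(\sqrt{110} - 49680\right) \left(15074 - -3480\right) = \left(-49680 + \sqrt{110}\right) \left(15074 + 3480\right) = \left(-49680 + \sqrt{110}\right) 18554 = -921762720 + 18554 \sqrt{110}$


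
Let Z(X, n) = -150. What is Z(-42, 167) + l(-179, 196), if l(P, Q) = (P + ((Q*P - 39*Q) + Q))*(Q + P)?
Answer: -726237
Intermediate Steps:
l(P, Q) = (P + Q)*(P - 38*Q + P*Q) (l(P, Q) = (P + ((P*Q - 39*Q) + Q))*(P + Q) = (P + ((-39*Q + P*Q) + Q))*(P + Q) = (P + (-38*Q + P*Q))*(P + Q) = (P - 38*Q + P*Q)*(P + Q) = (P + Q)*(P - 38*Q + P*Q))
Z(-42, 167) + l(-179, 196) = -150 + ((-179)**2 - 38*196**2 - 179*196**2 + 196*(-179)**2 - 37*(-179)*196) = -150 + (32041 - 38*38416 - 179*38416 + 196*32041 + 1298108) = -150 + (32041 - 1459808 - 6876464 + 6280036 + 1298108) = -150 - 726087 = -726237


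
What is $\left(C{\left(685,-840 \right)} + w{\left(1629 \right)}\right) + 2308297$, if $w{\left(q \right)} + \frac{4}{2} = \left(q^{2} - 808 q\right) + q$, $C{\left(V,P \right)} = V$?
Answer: $3648018$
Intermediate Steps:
$w{\left(q \right)} = -2 + q^{2} - 807 q$ ($w{\left(q \right)} = -2 + \left(\left(q^{2} - 808 q\right) + q\right) = -2 + \left(q^{2} - 807 q\right) = -2 + q^{2} - 807 q$)
$\left(C{\left(685,-840 \right)} + w{\left(1629 \right)}\right) + 2308297 = \left(685 - \left(1314605 - 2653641\right)\right) + 2308297 = \left(685 - -1339036\right) + 2308297 = \left(685 + 1339036\right) + 2308297 = 1339721 + 2308297 = 3648018$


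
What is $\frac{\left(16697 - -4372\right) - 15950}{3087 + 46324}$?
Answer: $\frac{5119}{49411} \approx 0.1036$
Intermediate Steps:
$\frac{\left(16697 - -4372\right) - 15950}{3087 + 46324} = \frac{\left(16697 + 4372\right) - 15950}{49411} = \left(21069 - 15950\right) \frac{1}{49411} = 5119 \cdot \frac{1}{49411} = \frac{5119}{49411}$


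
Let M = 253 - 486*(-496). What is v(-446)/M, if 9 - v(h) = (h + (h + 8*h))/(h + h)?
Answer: 4/241309 ≈ 1.6576e-5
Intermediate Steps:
M = 241309 (M = 253 + 241056 = 241309)
v(h) = 4 (v(h) = 9 - (h + (h + 8*h))/(h + h) = 9 - (h + 9*h)/(2*h) = 9 - 10*h*1/(2*h) = 9 - 1*5 = 9 - 5 = 4)
v(-446)/M = 4/241309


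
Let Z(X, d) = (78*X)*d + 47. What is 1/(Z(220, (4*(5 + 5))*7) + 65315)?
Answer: 1/4870162 ≈ 2.0533e-7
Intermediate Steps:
Z(X, d) = 47 + 78*X*d (Z(X, d) = 78*X*d + 47 = 47 + 78*X*d)
1/(Z(220, (4*(5 + 5))*7) + 65315) = 1/((47 + 78*220*((4*(5 + 5))*7)) + 65315) = 1/((47 + 78*220*((4*10)*7)) + 65315) = 1/((47 + 78*220*(40*7)) + 65315) = 1/((47 + 78*220*280) + 65315) = 1/((47 + 4804800) + 65315) = 1/(4804847 + 65315) = 1/4870162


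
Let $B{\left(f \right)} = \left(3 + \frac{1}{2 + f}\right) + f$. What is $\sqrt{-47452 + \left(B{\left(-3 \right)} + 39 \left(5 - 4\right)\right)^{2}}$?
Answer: $18 i \sqrt{142} \approx 214.49 i$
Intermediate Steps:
$B{\left(f \right)} = 3 + f + \frac{1}{2 + f}$
$\sqrt{-47452 + \left(B{\left(-3 \right)} + 39 \left(5 - 4\right)\right)^{2}} = \sqrt{-47452 + \left(\frac{7 + \left(-3\right)^{2} + 5 \left(-3\right)}{2 - 3} + 39 \left(5 - 4\right)\right)^{2}} = \sqrt{-47452 + \left(\frac{7 + 9 - 15}{-1} + 39 \cdot 1\right)^{2}} = \sqrt{-47452 + \left(\left(-1\right) 1 + 39\right)^{2}} = \sqrt{-47452 + \left(-1 + 39\right)^{2}} = \sqrt{-47452 + 38^{2}} = \sqrt{-47452 + 1444} = \sqrt{-46008} = 18 i \sqrt{142}$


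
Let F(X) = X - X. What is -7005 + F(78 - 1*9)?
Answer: -7005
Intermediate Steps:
F(X) = 0
-7005 + F(78 - 1*9) = -7005 + 0 = -7005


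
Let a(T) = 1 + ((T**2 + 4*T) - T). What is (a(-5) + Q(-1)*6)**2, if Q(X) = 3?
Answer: 841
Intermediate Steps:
a(T) = 1 + T**2 + 3*T (a(T) = 1 + (T**2 + 3*T) = 1 + T**2 + 3*T)
(a(-5) + Q(-1)*6)**2 = ((1 + (-5)**2 + 3*(-5)) + 3*6)**2 = ((1 + 25 - 15) + 18)**2 = (11 + 18)**2 = 29**2 = 841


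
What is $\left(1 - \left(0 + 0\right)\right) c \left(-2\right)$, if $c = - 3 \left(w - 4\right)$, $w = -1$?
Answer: $-30$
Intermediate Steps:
$c = 15$ ($c = - 3 \left(-1 - 4\right) = \left(-3\right) \left(-5\right) = 15$)
$\left(1 - \left(0 + 0\right)\right) c \left(-2\right) = \left(1 - \left(0 + 0\right)\right) 15 \left(-2\right) = \left(1 - 0\right) 15 \left(-2\right) = \left(1 + 0\right) 15 \left(-2\right) = 1 \cdot 15 \left(-2\right) = 15 \left(-2\right) = -30$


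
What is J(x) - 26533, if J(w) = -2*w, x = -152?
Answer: -26229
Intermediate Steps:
J(x) - 26533 = -2*(-152) - 26533 = 304 - 26533 = -26229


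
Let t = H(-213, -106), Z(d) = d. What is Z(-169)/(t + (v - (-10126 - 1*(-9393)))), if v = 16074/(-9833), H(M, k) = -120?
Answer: -1661777/6011555 ≈ -0.27643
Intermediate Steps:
v = -16074/9833 (v = 16074*(-1/9833) = -16074/9833 ≈ -1.6347)
t = -120
Z(-169)/(t + (v - (-10126 - 1*(-9393)))) = -169/(-120 + (-16074/9833 - (-10126 - 1*(-9393)))) = -169/(-120 + (-16074/9833 - (-10126 + 9393))) = -169/(-120 + (-16074/9833 - 1*(-733))) = -169/(-120 + (-16074/9833 + 733)) = -169/(-120 + 7191515/9833) = -169/6011555/9833 = -169*9833/6011555 = -1661777/6011555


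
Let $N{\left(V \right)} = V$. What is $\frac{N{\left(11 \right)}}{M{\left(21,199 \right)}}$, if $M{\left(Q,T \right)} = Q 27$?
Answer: $\frac{11}{567} \approx 0.0194$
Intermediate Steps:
$M{\left(Q,T \right)} = 27 Q$
$\frac{N{\left(11 \right)}}{M{\left(21,199 \right)}} = \frac{11}{27 \cdot 21} = \frac{11}{567}$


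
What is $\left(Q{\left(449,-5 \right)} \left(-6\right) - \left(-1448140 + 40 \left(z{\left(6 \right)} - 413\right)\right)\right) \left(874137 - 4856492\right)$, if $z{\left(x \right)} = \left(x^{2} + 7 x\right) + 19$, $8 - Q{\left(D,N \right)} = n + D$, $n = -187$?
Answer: $-5823413645920$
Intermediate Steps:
$Q{\left(D,N \right)} = 195 - D$ ($Q{\left(D,N \right)} = 8 - \left(-187 + D\right) = 195 - D$)
$z{\left(x \right)} = 19 + x^{2} + 7 x$
$\left(Q{\left(449,-5 \right)} \left(-6\right) - \left(-1448140 + 40 \left(z{\left(6 \right)} - 413\right)\right)\right) \left(874137 - 4856492\right) = \left(\left(195 - 449\right) \left(-6\right) + \left(- 40 \left(\left(19 + 6^{2} + 7 \cdot 6\right) - 413\right) + 1448140\right)\right) \left(874137 - 4856492\right) = \left(\left(195 - 449\right) \left(-6\right) + \left(- 40 \left(\left(19 + 36 + 42\right) - 413\right) + 1448140\right)\right) \left(-3982355\right) = \left(\left(-254\right) \left(-6\right) + \left(- 40 \left(97 - 413\right) + 1448140\right)\right) \left(-3982355\right) = \left(1524 + \left(\left(-40\right) \left(-316\right) + 1448140\right)\right) \left(-3982355\right) = \left(1524 + \left(12640 + 1448140\right)\right) \left(-3982355\right) = \left(1524 + 1460780\right) \left(-3982355\right) = 1462304 \left(-3982355\right) = -5823413645920$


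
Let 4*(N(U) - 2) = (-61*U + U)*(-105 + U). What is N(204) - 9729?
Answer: -312667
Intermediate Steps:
N(U) = 2 - 15*U*(-105 + U) (N(U) = 2 + ((-61*U + U)*(-105 + U))/4 = 2 + ((-60*U)*(-105 + U))/4 = 2 + (-60*U*(-105 + U))/4 = 2 - 15*U*(-105 + U))
N(204) - 9729 = (2 - 15*204² + 1575*204) - 9729 = (2 - 15*41616 + 321300) - 9729 = (2 - 624240 + 321300) - 9729 = -302938 - 9729 = -312667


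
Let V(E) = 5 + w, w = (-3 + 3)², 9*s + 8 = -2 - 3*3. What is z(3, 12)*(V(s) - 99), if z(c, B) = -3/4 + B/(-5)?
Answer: 2961/10 ≈ 296.10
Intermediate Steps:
z(c, B) = -¾ - B/5 (z(c, B) = -3*¼ + B*(-⅕) = -¾ - B/5)
s = -19/9 (s = -8/9 + (-2 - 3*3)/9 = -8/9 + (-2 - 9)/9 = -8/9 + (⅑)*(-11) = -8/9 - 11/9 = -19/9 ≈ -2.1111)
w = 0 (w = 0² = 0)
V(E) = 5 (V(E) = 5 + 0 = 5)
z(3, 12)*(V(s) - 99) = (-¾ - ⅕*12)*(5 - 99) = (-¾ - 12/5)*(-94) = -63/20*(-94) = 2961/10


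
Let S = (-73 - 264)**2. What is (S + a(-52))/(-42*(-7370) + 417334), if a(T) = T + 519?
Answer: 57018/363437 ≈ 0.15689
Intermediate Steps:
a(T) = 519 + T
S = 113569 (S = (-337)**2 = 113569)
(S + a(-52))/(-42*(-7370) + 417334) = (113569 + (519 - 52))/(-42*(-7370) + 417334) = (113569 + 467)/(309540 + 417334) = 114036/726874 = 114036*(1/726874) = 57018/363437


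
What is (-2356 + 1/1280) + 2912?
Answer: 711681/1280 ≈ 556.00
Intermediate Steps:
(-2356 + 1/1280) + 2912 = -3015679/1280 + 2912 = 711681/1280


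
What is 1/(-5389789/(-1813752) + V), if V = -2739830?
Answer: -1813752/4969366752371 ≈ -3.6499e-7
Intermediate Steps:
1/(-5389789/(-1813752) + V) = 1/(-5389789/(-1813752) - 2739830) = 1/(-5389789*(-1/1813752) - 2739830) = 1/(5389789/1813752 - 2739830) = 1/(-4969366752371/1813752) = -1813752/4969366752371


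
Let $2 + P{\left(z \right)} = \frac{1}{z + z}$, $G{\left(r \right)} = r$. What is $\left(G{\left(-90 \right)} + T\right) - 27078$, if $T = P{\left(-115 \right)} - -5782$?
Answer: $- \frac{4919241}{230} \approx -21388.0$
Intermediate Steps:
$P{\left(z \right)} = -2 + \frac{1}{2 z}$ ($P{\left(z \right)} = -2 + \frac{1}{z + z} = -2 + \frac{1}{2 z}$)
$T = \frac{1329399}{230}$ ($T = \left(-2 + \frac{1}{2 \left(-115\right)}\right) - -5782 = \left(-2 + \frac{1}{2} \left(- \frac{1}{115}\right)\right) + 5782 = \left(-2 - \frac{1}{230}\right) + 5782 = - \frac{461}{230} + 5782 = \frac{1329399}{230} \approx 5780.0$)
$\left(G{\left(-90 \right)} + T\right) - 27078 = \left(-90 + \frac{1329399}{230}\right) - 27078 = \frac{1308699}{230} - 27078 = - \frac{4919241}{230}$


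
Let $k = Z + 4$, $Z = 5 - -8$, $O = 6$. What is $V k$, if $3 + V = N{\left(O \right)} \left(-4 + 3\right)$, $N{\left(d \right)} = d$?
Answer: $-153$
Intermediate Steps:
$V = -9$ ($V = -3 + 6 \left(-4 + 3\right) = -3 + 6 \left(-1\right) = -3 - 6 = -9$)
$Z = 13$ ($Z = 5 + 8 = 13$)
$k = 17$ ($k = 13 + 4 = 17$)
$V k = \left(-9\right) 17 = -153$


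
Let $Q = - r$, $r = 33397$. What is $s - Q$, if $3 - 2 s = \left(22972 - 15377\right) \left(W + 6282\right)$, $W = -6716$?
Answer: $\frac{3363027}{2} \approx 1.6815 \cdot 10^{6}$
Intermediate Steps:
$Q = -33397$ ($Q = \left(-1\right) 33397 = -33397$)
$s = \frac{3296233}{2}$ ($s = \frac{3}{2} - \frac{\left(22972 - 15377\right) \left(-6716 + 6282\right)}{2} = \frac{3}{2} - \frac{7595 \left(-434\right)}{2} = \frac{3}{2} - -1648115 = \frac{3}{2} + 1648115 = \frac{3296233}{2} \approx 1.6481 \cdot 10^{6}$)
$s - Q = \frac{3296233}{2} - -33397 = \frac{3296233}{2} + 33397 = \frac{3363027}{2}$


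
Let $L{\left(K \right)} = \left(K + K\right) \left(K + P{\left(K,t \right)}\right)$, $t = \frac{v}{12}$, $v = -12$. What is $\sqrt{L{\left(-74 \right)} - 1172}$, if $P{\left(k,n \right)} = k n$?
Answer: $2 i \sqrt{293} \approx 34.234 i$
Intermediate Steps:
$t = -1$ ($t = - \frac{12}{12} = \left(-12\right) \frac{1}{12} = -1$)
$L{\left(K \right)} = 0$ ($L{\left(K \right)} = \left(K + K\right) \left(K + K \left(-1\right)\right) = 2 K \left(K - K\right) = 2 K 0 = 0$)
$\sqrt{L{\left(-74 \right)} - 1172} = \sqrt{0 - 1172} = \sqrt{-1172} = 2 i \sqrt{293}$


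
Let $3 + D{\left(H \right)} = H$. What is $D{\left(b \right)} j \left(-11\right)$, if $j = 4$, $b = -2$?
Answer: $220$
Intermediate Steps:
$D{\left(H \right)} = -3 + H$
$D{\left(b \right)} j \left(-11\right) = \left(-3 - 2\right) 4 \left(-11\right) = \left(-5\right) 4 \left(-11\right) = \left(-20\right) \left(-11\right) = 220$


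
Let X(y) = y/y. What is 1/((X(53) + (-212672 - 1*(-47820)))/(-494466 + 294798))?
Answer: 199668/164851 ≈ 1.2112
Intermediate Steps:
X(y) = 1
1/((X(53) + (-212672 - 1*(-47820)))/(-494466 + 294798)) = 1/((1 + (-212672 - 1*(-47820)))/(-494466 + 294798)) = 1/((1 + (-212672 + 47820))/(-199668)) = 1/((1 - 164852)*(-1/199668)) = 1/(-164851*(-1/199668)) = 1/(164851/199668) = 199668/164851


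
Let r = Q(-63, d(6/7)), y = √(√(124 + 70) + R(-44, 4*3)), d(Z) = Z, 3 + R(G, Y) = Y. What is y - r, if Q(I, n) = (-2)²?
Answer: -4 + √(9 + √194) ≈ 0.78836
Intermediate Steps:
R(G, Y) = -3 + Y
Q(I, n) = 4
y = √(9 + √194) (y = √(√(124 + 70) + (-3 + 4*3)) = √(√194 + (-3 + 12)) = √(√194 + 9) = √(9 + √194) ≈ 4.7884)
r = 4
y - r = √(9 + √194) - 1*4 = √(9 + √194) - 4 = -4 + √(9 + √194)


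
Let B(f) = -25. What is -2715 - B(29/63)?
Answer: -2690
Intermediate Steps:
-2715 - B(29/63) = -2715 - 1*(-25) = -2715 + 25 = -2690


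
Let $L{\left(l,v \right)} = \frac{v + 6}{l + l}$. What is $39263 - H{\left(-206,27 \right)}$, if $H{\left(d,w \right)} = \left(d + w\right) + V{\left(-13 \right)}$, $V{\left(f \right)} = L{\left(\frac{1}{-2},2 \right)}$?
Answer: $39450$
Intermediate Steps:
$L{\left(l,v \right)} = \frac{6 + v}{2 l}$
$V{\left(f \right)} = -8$ ($V{\left(f \right)} = \frac{6 + 2}{2 \frac{1}{-2}} = \frac{1}{2} \frac{1}{- \frac{1}{2}} \cdot 8 = \frac{1}{2} \left(-2\right) 8 = -8$)
$H{\left(d,w \right)} = -8 + d + w$ ($H{\left(d,w \right)} = \left(d + w\right) - 8 = -8 + d + w$)
$39263 - H{\left(-206,27 \right)} = 39263 - \left(-8 - 206 + 27\right) = 39263 - -187 = 39263 + 187 = 39450$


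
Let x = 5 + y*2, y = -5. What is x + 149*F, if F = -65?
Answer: -9690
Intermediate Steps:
x = -5 (x = 5 - 5*2 = 5 - 10 = -5)
x + 149*F = -5 + 149*(-65) = -5 - 9685 = -9690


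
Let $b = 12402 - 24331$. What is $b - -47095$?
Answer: $35166$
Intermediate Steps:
$b = -11929$ ($b = 12402 - 24331 = -11929$)
$b - -47095 = -11929 - -47095 = -11929 + 47095 = 35166$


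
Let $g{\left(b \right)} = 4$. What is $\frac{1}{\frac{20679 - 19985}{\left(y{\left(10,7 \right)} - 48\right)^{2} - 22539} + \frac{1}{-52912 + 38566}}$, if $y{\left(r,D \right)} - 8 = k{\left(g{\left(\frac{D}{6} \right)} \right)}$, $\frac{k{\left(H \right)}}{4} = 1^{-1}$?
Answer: $- \frac{101584026}{3325789} \approx -30.544$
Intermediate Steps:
$k{\left(H \right)} = 4$ ($k{\left(H \right)} = \frac{4}{1} = 4 \cdot 1 = 4$)
$y{\left(r,D \right)} = 12$ ($y{\left(r,D \right)} = 8 + 4 = 12$)
$\frac{1}{\frac{20679 - 19985}{\left(y{\left(10,7 \right)} - 48\right)^{2} - 22539} + \frac{1}{-52912 + 38566}} = \frac{1}{\frac{20679 - 19985}{\left(12 - 48\right)^{2} - 22539} + \frac{1}{-52912 + 38566}} = \frac{1}{\frac{694}{\left(-36\right)^{2} - 22539} + \frac{1}{-14346}} = \frac{1}{\frac{694}{1296 - 22539} - \frac{1}{14346}} = \frac{1}{\frac{694}{-21243} - \frac{1}{14346}} = \frac{1}{694 \left(- \frac{1}{21243}\right) - \frac{1}{14346}} = \frac{1}{- \frac{694}{21243} - \frac{1}{14346}} = \frac{1}{- \frac{3325789}{101584026}} = - \frac{101584026}{3325789}$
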